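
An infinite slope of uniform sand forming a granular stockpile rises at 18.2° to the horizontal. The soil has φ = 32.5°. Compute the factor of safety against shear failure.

FS = 1.94

For a dry cohesionless infinite slope the factor of safety is FS = tanφ / tanβ.
FS = tan32.5° / tan18.2° = 0.6371 / 0.3288 = 1.938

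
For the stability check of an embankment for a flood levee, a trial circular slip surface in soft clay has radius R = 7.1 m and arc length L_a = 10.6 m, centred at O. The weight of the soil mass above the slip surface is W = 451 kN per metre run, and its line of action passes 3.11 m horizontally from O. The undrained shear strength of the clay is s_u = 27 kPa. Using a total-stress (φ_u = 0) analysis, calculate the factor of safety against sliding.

Taking moments about the centre O, the resisting moment is provided by the undrained shear strength acting along the arc:
M_R = s_u·L_a·R = 27·10.60·7.1 = 2032.0 kN·m/m
M_D = W·d = 451·3.11 = 1402.6 kN·m/m
FS = M_R / M_D = 2032.0 / 1402.6 = 1.449

FS = 1.45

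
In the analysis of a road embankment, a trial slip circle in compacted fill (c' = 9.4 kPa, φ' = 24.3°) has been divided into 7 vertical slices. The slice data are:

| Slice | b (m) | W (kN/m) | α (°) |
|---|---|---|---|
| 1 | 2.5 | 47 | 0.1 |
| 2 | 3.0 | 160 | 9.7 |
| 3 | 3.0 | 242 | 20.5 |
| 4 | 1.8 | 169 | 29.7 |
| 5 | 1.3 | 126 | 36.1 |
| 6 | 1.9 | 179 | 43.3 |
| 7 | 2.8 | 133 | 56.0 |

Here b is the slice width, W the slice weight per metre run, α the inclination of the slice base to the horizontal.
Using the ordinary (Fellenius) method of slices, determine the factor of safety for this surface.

Ordinary method of slices: FS = Σ[c'·Δl_i + (W_i cosα_i)·tanφ'] / Σ W_i sinα_i, with Δl_i = b_i / cosα_i.
Slice 1: Δl = 2.5/cos0.1° = 2.500 m; N'_1 = 47·cos0.1° = 47.0; c'Δl = 23.50; W sinα = 0.1
Slice 2: Δl = 3.0/cos9.7° = 3.044 m; N'_2 = 160·cos9.7° = 157.7; c'Δl = 28.61; W sinα = 27.0
Slice 3: Δl = 3.0/cos20.5° = 3.203 m; N'_3 = 242·cos20.5° = 226.7; c'Δl = 30.11; W sinα = 84.8
Slice 4: Δl = 1.8/cos29.7° = 2.072 m; N'_4 = 169·cos29.7° = 146.8; c'Δl = 19.48; W sinα = 83.7
Slice 5: Δl = 1.3/cos36.1° = 1.609 m; N'_5 = 126·cos36.1° = 101.8; c'Δl = 15.12; W sinα = 74.2
Slice 6: Δl = 1.9/cos43.3° = 2.611 m; N'_6 = 179·cos43.3° = 130.3; c'Δl = 24.54; W sinα = 122.8
Slice 7: Δl = 2.8/cos56.0° = 5.007 m; N'_7 = 133·cos56.0° = 74.4; c'Δl = 47.07; W sinα = 110.3
Σc'Δl = 188.4 kN/m; ΣN' = 884.6 kN/m; ΣW sinα = 502.8 kN/m
Resisting = 188.4 + 884.6·tan24.3° = 188.4 + 399.4 = 587.9 kN/m
FS = 587.9 / 502.8 = 1.169

FS = 1.17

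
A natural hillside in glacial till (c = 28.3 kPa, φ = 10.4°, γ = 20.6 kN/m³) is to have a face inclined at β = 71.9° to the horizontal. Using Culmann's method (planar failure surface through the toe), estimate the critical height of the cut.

Culmann's analysis gives the critical failure plane at α_cr = (β + φ)/2 = (71.9 + 10.4)/2 = 41.2°, and the critical height
H_c = (4c/γ) · sinβ cosφ / [1 − cos(β − φ)]
    = (4·28.3/20.6) · sin71.9°·cos10.4° / [1 − cos(61.5°)]
    = 5.495 · 0.9505·0.9836 / [1 − 0.4772]
    = 5.495 · 0.9349 / 0.5228
    = 9.83 m

H_c = 9.83 m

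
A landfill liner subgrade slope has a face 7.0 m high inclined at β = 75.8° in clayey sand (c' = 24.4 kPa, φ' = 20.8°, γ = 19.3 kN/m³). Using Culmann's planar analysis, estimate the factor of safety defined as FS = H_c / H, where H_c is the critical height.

FS = 1.54

H_c = (4c'/γ) · sinβ cosφ' / [1 − cos(β − φ')]
    = (4·24.4/19.3) · sin75.8°·cos20.8° / [1 − cos55.0°]
    = 5.057 · 0.9063 / 0.4264 = 10.75 m
FS = H_c / H = 10.75 / 7.0 = 1.535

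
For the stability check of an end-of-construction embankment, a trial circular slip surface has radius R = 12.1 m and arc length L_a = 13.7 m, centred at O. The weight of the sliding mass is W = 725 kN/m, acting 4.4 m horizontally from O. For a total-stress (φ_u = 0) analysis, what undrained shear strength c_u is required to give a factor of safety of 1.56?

c_u = 30.0 kPa

FS = c_u·L_a·R / (W·d), so c_u = FS·W·d / (L_a·R).
c_u = 1.56·725·4.4 / (13.70·12.1) = 4976.4 / 165.77 = 30.02 kPa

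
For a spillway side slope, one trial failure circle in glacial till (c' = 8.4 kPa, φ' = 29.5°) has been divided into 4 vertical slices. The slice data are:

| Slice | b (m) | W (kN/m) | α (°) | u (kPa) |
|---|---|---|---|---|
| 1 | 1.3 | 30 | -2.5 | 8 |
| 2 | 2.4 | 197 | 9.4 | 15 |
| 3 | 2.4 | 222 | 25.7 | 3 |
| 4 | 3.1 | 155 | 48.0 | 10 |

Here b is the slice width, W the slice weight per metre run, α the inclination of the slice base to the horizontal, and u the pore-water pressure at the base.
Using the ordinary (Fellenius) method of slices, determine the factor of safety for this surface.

Ordinary method of slices: FS = Σ[c'·Δl_i + (W_i cosα_i − u_i·Δl_i)·tanφ'] / Σ W_i sinα_i, with Δl_i = b_i / cosα_i.
Slice 1: Δl = 1.3/cos(-2.5°) = 1.301 m; N'_1 = 30·cos(-2.5°) − 8·1.301 = 19.6; c'Δl = 10.93; W sinα = -1.3
Slice 2: Δl = 2.4/cos9.4° = 2.433 m; N'_2 = 197·cos9.4° − 15·2.433 = 157.9; c'Δl = 20.43; W sinα = 32.2
Slice 3: Δl = 2.4/cos25.7° = 2.663 m; N'_3 = 222·cos25.7° − 3·2.663 = 192.0; c'Δl = 22.37; W sinα = 96.3
Slice 4: Δl = 3.1/cos48.0° = 4.633 m; N'_4 = 155·cos48.0° − 10·4.633 = 57.4; c'Δl = 38.92; W sinα = 115.2
Σc'Δl = 92.7 kN/m; ΣN' = 426.9 kN/m; ΣW sinα = 242.3 kN/m
Resisting = 92.7 + 426.9·tan29.5° = 92.7 + 241.5 = 334.2 kN/m
FS = 334.2 / 242.3 = 1.379

FS = 1.38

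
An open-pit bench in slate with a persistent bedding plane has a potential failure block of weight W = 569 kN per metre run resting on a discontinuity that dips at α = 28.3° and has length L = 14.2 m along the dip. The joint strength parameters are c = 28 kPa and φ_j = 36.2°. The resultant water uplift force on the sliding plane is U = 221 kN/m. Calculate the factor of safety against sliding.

Resolving the block weight along and normal to the plane and applying the Mohr–Coulomb strength on the joint:
N' = W cosα − U = 569·cos28.3° − 221 = 280.0 kN/m
Driving force T = W sinα = 569·sin28.3° = 269.8 kN/m
Resisting force R = c·L + N'·tanφ_j = 28·14.2 + 280.0·tan36.2° = 397.6 + 204.9 = 602.5 kN/m
FS = R / T = 602.5 / 269.8 = 2.234

FS = 2.23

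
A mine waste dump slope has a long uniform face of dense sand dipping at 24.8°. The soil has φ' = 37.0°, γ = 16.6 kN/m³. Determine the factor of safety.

FS = 1.63

For a dry cohesionless infinite slope the factor of safety is FS = tanφ' / tanβ.
FS = tan37.0° / tan24.8° = 0.7536 / 0.4621 = 1.631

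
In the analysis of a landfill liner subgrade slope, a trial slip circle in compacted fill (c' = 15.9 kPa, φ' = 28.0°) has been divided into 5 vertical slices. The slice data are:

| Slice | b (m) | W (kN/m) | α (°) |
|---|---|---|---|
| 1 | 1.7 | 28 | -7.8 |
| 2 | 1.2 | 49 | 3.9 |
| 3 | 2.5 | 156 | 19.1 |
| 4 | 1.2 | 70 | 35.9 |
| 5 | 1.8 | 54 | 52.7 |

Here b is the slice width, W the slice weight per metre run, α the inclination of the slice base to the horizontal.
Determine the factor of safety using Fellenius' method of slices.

Ordinary method of slices: FS = Σ[c'·Δl_i + (W_i cosα_i)·tanφ'] / Σ W_i sinα_i, with Δl_i = b_i / cosα_i.
Slice 1: Δl = 1.7/cos(-7.8°) = 1.716 m; N'_1 = 28·cos(-7.8°) = 27.7; c'Δl = 27.28; W sinα = -3.8
Slice 2: Δl = 1.2/cos3.9° = 1.203 m; N'_2 = 49·cos3.9° = 48.9; c'Δl = 19.12; W sinα = 3.3
Slice 3: Δl = 2.5/cos19.1° = 2.646 m; N'_3 = 156·cos19.1° = 147.4; c'Δl = 42.07; W sinα = 51.0
Slice 4: Δl = 1.2/cos35.9° = 1.481 m; N'_4 = 70·cos35.9° = 56.7; c'Δl = 23.55; W sinα = 41.0
Slice 5: Δl = 1.8/cos52.7° = 2.970 m; N'_5 = 54·cos52.7° = 32.7; c'Δl = 47.23; W sinα = 43.0
Σc'Δl = 159.3 kN/m; ΣN' = 313.5 kN/m; ΣW sinα = 134.6 kN/m
Resisting = 159.3 + 313.5·tan28.0° = 159.3 + 166.7 = 325.9 kN/m
FS = 325.9 / 134.6 = 2.422

FS = 2.42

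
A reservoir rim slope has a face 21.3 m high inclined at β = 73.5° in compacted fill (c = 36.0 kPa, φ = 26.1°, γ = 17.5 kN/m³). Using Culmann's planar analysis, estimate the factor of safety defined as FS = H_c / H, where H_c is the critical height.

H_c = (4c/γ) · sinβ cosφ / [1 − cos(β − φ)]
    = (4·36.0/17.5) · sin73.5°·cos26.1° / [1 − cos47.4°]
    = 8.229 · 0.8610 / 0.3231 = 21.93 m
FS = H_c / H = 21.93 / 21.3 = 1.029

FS = 1.03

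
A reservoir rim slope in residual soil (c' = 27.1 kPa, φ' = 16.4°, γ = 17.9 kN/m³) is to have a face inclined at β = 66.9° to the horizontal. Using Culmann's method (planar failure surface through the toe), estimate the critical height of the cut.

Culmann's analysis gives the critical failure plane at α_cr = (β + φ')/2 = (66.9 + 16.4)/2 = 41.7°, and the critical height
H_c = (4c'/γ) · sinβ cosφ' / [1 − cos(β − φ')]
    = (4·27.1/17.9) · sin66.9°·cos16.4° / [1 − cos(50.5°)]
    = 6.056 · 0.9198·0.9593 / [1 − 0.6361]
    = 6.056 · 0.8824 / 0.3639
    = 14.68 m

H_c = 14.68 m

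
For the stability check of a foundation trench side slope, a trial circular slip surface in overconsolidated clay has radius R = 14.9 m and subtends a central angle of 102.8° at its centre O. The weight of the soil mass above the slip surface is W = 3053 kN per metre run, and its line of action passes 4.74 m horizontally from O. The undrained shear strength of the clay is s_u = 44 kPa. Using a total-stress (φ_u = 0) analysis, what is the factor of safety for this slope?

Taking moments about the centre O, the resisting moment is provided by the undrained shear strength acting along the arc:
Arc length L_a = R·θ = 14.9·(102.8°·π/180) = 14.9·1.7942 = 26.73 m
M_R = s_u·L_a·R = 44·26.73·14.9 = 17526.5 kN·m/m
M_D = W·d = 3053·4.74 = 14471.2 kN·m/m
FS = M_R / M_D = 17526.5 / 14471.2 = 1.211

FS = 1.21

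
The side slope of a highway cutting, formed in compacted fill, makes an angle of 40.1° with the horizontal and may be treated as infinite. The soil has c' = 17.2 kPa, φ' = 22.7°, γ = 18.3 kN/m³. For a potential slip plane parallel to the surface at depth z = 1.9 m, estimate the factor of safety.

For an infinite slope with a slip plane parallel to the surface (no pore pressure): FS = [c' + γz cos²β tanφ'] / [γz sinβ cosβ].
γz = 18.3·1.9 = 34.77 kN/m²
Numerator = 17.2 + 34.77·cos²40.1°·tan22.7° = 17.2 + 34.77·0.5851·0.4183 = 25.710 kPa
Denominator = 34.77·sin40.1°·cos40.1° = 34.77·0.6441·0.7649 = 17.131 kPa
FS = 25.710 / 17.131 = 1.501

FS = 1.50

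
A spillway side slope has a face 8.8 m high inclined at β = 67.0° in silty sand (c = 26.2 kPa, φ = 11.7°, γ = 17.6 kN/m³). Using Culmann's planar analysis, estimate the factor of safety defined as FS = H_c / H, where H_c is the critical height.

FS = 1.42

H_c = (4c/γ) · sinβ cosφ / [1 − cos(β − φ)]
    = (4·26.2/17.6) · sin67.0°·cos11.7° / [1 − cos55.3°]
    = 5.955 · 0.9014 / 0.4307 = 12.46 m
FS = H_c / H = 12.46 / 8.8 = 1.416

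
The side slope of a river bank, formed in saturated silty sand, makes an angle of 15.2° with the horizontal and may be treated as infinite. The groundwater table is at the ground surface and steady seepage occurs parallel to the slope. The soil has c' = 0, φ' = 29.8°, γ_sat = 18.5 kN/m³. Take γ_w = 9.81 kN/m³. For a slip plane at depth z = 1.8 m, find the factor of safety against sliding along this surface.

With seepage parallel to the slope and the water table at the surface, the effective normal stress on the slip plane uses the buoyant unit weight γ' = γ_sat − γ_w while the driving shear stress uses γ_sat:
FS = [c' + γ' z cos²β tanφ'] / [γ_sat z sinβ cosβ]
(For c' = 0 this reduces to FS = (γ'/γ_sat)·tanφ'/tanβ.)
γ' = 18.5 − 9.81 = 8.69 kN/m³
Numerator = 0.0 + 8.69·1.8·cos²15.2°·tan29.8° = 0.0 + 8.69·1.8·0.9313·0.5727 = 8.342 kPa
Denominator = 18.5·1.8·sin15.2°·cos15.2° = 18.5·1.8·0.2622·0.9650 = 8.425 kPa
FS = 8.342 / 8.425 = 0.990

FS = 0.99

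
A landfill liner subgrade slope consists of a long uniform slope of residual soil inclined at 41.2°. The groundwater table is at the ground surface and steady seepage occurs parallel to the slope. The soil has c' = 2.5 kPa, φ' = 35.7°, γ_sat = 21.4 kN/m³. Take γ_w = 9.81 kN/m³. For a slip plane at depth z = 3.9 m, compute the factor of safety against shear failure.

FS = 0.50

With seepage parallel to the slope and the water table at the surface, the effective normal stress on the slip plane uses the buoyant unit weight γ' = γ_sat − γ_w while the driving shear stress uses γ_sat:
FS = [c' + γ' z cos²β tanφ'] / [γ_sat z sinβ cosβ]
γ' = 21.4 − 9.81 = 11.59 kN/m³
Numerator = 2.5 + 11.59·3.9·cos²41.2°·tan35.7° = 2.5 + 11.59·3.9·0.5661·0.7186 = 20.888 kPa
Denominator = 21.4·3.9·sin41.2°·cos41.2° = 21.4·3.9·0.6587·0.7524 = 41.363 kPa
FS = 20.888 / 41.363 = 0.505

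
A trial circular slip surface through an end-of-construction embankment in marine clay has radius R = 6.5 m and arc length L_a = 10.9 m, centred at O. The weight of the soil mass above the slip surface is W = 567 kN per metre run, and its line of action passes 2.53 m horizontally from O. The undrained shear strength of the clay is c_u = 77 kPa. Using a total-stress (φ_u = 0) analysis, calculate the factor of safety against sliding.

FS = 3.80

Taking moments about the centre O, the resisting moment is provided by the undrained shear strength acting along the arc:
M_R = c_u·L_a·R = 77·10.90·6.5 = 5455.5 kN·m/m
M_D = W·d = 567·2.53 = 1434.5 kN·m/m
FS = M_R / M_D = 5455.5 / 1434.5 = 3.803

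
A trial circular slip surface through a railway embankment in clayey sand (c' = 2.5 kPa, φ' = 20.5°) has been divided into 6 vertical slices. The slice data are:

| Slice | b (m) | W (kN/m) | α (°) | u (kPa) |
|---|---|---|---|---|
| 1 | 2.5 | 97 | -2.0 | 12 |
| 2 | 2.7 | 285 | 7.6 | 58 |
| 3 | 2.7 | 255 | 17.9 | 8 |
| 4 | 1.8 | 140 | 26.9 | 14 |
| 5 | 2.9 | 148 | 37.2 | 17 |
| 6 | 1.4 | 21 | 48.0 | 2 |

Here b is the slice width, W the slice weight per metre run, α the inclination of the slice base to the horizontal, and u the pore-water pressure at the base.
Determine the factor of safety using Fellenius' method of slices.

FS = 0.90

Ordinary method of slices: FS = Σ[c'·Δl_i + (W_i cosα_i − u_i·Δl_i)·tanφ'] / Σ W_i sinα_i, with Δl_i = b_i / cosα_i.
Slice 1: Δl = 2.5/cos(-2.0°) = 2.502 m; N'_1 = 97·cos(-2.0°) − 12·2.502 = 66.9; c'Δl = 6.25; W sinα = -3.4
Slice 2: Δl = 2.7/cos7.6° = 2.724 m; N'_2 = 285·cos7.6° − 58·2.724 = 124.5; c'Δl = 6.81; W sinα = 37.7
Slice 3: Δl = 2.7/cos17.9° = 2.837 m; N'_3 = 255·cos17.9° − 8·2.837 = 220.0; c'Δl = 7.09; W sinα = 78.4
Slice 4: Δl = 1.8/cos26.9° = 2.018 m; N'_4 = 140·cos26.9° − 14·2.018 = 96.6; c'Δl = 5.05; W sinα = 63.3
Slice 5: Δl = 2.9/cos37.2° = 3.641 m; N'_5 = 148·cos37.2° − 17·3.641 = 56.0; c'Δl = 9.10; W sinα = 89.5
Slice 6: Δl = 1.4/cos48.0° = 2.092 m; N'_6 = 21·cos48.0° − 2·2.092 = 9.9; c'Δl = 5.23; W sinα = 15.6
Σc'Δl = 39.5 kN/m; ΣN' = 573.8 kN/m; ΣW sinα = 281.1 kN/m
Resisting = 39.5 + 573.8·tan20.5° = 39.5 + 214.6 = 254.1 kN/m
FS = 254.1 / 281.1 = 0.904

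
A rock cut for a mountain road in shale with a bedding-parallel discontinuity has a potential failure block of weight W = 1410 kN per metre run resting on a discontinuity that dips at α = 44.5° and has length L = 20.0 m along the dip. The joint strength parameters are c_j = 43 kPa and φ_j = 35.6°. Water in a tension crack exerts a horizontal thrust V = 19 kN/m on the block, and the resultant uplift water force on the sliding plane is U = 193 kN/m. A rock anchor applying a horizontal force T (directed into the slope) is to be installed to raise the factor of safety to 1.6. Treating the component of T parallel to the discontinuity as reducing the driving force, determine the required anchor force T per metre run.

Resolving forces along and normal to the sliding plane, with the horizontal anchor force T adding T·sinα to the effective normal force and T·cosα acting up the plane against the driving force:
FS = [c_jL + (W cosα − U − V sinα + T sinα) tanφ_j] / [W sinα + V cosα − T cosα]
Without the anchor: N' = 799.4 kN/m, driving T_d = 1001.8 kN/m, resisting R = 43·20.0 + 799.4·tan35.6° = 1432.3 kN/m, FS = 1.43.
Setting FS = 1.6 and solving for T:
1.6·(1001.8 − T cos44.5°) = 1432.3 + T sin44.5°·tan35.6°
T·(sin44.5°·tan35.6° + 1.6·cos44.5°) = 1.6·1001.8 − 1432.3
T·(0.7009·0.7159 + 1.6·0.7133) = 1602.9 − 1432.3 = 170.6
T·1.6430 = 170.6
T = 103.9 kN/m

T = 104 kN/m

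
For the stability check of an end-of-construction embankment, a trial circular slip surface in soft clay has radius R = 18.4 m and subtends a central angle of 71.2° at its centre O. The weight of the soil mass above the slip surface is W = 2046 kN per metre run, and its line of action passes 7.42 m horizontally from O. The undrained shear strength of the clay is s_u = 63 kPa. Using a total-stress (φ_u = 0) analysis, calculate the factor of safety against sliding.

FS = 1.75

Taking moments about the centre O, the resisting moment is provided by the undrained shear strength acting along the arc:
Arc length L_a = R·θ = 18.4·(71.2°·π/180) = 18.4·1.2427 = 22.87 m
M_R = s_u·L_a·R = 63·22.87·18.4 = 26505.4 kN·m/m
M_D = W·d = 2046·7.42 = 15181.3 kN·m/m
FS = M_R / M_D = 26505.4 / 15181.3 = 1.746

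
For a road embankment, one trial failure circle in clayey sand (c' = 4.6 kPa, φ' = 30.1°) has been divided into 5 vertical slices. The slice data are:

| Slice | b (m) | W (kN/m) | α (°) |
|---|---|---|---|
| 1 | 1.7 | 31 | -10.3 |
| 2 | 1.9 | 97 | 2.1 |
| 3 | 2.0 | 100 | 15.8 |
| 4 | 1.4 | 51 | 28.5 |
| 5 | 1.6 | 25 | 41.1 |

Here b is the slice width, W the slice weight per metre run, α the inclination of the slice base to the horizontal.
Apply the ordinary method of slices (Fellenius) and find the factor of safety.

Ordinary method of slices: FS = Σ[c'·Δl_i + (W_i cosα_i)·tanφ'] / Σ W_i sinα_i, with Δl_i = b_i / cosα_i.
Slice 1: Δl = 1.7/cos(-10.3°) = 1.728 m; N'_1 = 31·cos(-10.3°) = 30.5; c'Δl = 7.95; W sinα = -5.5
Slice 2: Δl = 1.9/cos2.1° = 1.901 m; N'_2 = 97·cos2.1° = 96.9; c'Δl = 8.75; W sinα = 3.6
Slice 3: Δl = 2.0/cos15.8° = 2.079 m; N'_3 = 100·cos15.8° = 96.2; c'Δl = 9.56; W sinα = 27.2
Slice 4: Δl = 1.4/cos28.5° = 1.593 m; N'_4 = 51·cos28.5° = 44.8; c'Δl = 7.33; W sinα = 24.3
Slice 5: Δl = 1.6/cos41.1° = 2.123 m; N'_5 = 25·cos41.1° = 18.8; c'Δl = 9.77; W sinα = 16.4
Σc'Δl = 43.4 kN/m; ΣN' = 287.3 kN/m; ΣW sinα = 66.0 kN/m
Resisting = 43.4 + 287.3·tan30.1° = 43.4 + 166.6 = 209.9 kN/m
FS = 209.9 / 66.0 = 3.180

FS = 3.18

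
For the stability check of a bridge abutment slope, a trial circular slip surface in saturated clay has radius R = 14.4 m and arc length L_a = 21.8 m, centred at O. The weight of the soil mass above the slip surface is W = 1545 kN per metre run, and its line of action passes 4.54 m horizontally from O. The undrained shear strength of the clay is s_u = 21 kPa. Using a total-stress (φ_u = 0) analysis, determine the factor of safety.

Taking moments about the centre O, the resisting moment is provided by the undrained shear strength acting along the arc:
M_R = s_u·L_a·R = 21·21.80·14.4 = 6592.3 kN·m/m
M_D = W·d = 1545·4.54 = 7014.3 kN·m/m
FS = M_R / M_D = 6592.3 / 7014.3 = 0.940

FS = 0.94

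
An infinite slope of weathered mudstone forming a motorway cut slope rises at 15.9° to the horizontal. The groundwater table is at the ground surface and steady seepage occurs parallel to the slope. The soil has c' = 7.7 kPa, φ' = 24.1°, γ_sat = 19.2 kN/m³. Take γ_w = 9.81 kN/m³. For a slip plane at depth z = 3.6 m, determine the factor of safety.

FS = 1.19

With seepage parallel to the slope and the water table at the surface, the effective normal stress on the slip plane uses the buoyant unit weight γ' = γ_sat − γ_w while the driving shear stress uses γ_sat:
FS = [c' + γ' z cos²β tanφ'] / [γ_sat z sinβ cosβ]
γ' = 19.2 − 9.81 = 9.39 kN/m³
Numerator = 7.7 + 9.39·3.6·cos²15.9°·tan24.1° = 7.7 + 9.39·3.6·0.9249·0.4473 = 21.686 kPa
Denominator = 19.2·3.6·sin15.9°·cos15.9° = 19.2·3.6·0.2740·0.9617 = 18.212 kPa
FS = 21.686 / 18.212 = 1.191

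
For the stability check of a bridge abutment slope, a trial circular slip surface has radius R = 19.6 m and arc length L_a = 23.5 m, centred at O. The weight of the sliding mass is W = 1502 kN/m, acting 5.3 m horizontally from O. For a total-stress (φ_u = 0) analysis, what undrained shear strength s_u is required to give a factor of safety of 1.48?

s_u = 25.6 kPa

FS = s_u·L_a·R / (W·d), so s_u = FS·W·d / (L_a·R).
s_u = 1.48·1502·5.3 / (23.50·19.6) = 11781.7 / 460.60 = 25.58 kPa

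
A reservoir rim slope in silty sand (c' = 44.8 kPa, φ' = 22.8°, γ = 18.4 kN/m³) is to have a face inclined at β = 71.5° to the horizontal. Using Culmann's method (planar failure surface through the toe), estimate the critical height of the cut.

Culmann's analysis gives the critical failure plane at α_cr = (β + φ')/2 = (71.5 + 22.8)/2 = 47.1°, and the critical height
H_c = (4c'/γ) · sinβ cosφ' / [1 − cos(β − φ')]
    = (4·44.8/18.4) · sin71.5°·cos22.8° / [1 − cos(48.7°)]
    = 9.739 · 0.9483·0.9219 / [1 − 0.6600]
    = 9.739 · 0.8742 / 0.3400
    = 25.04 m

H_c = 25.04 m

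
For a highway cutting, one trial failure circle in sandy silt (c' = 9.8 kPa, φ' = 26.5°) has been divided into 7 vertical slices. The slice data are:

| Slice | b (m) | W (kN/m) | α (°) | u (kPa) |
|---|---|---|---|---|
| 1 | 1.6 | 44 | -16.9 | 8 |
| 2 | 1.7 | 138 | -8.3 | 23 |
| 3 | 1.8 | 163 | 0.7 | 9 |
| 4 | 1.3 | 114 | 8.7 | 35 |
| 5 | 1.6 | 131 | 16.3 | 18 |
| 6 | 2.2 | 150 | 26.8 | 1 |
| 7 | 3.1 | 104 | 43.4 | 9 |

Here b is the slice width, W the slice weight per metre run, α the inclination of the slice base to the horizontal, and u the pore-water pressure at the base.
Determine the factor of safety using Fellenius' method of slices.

Ordinary method of slices: FS = Σ[c'·Δl_i + (W_i cosα_i − u_i·Δl_i)·tanφ'] / Σ W_i sinα_i, with Δl_i = b_i / cosα_i.
Slice 1: Δl = 1.6/cos(-16.9°) = 1.672 m; N'_1 = 44·cos(-16.9°) − 8·1.672 = 28.7; c'Δl = 16.39; W sinα = -12.8
Slice 2: Δl = 1.7/cos(-8.3°) = 1.718 m; N'_2 = 138·cos(-8.3°) − 23·1.718 = 97.0; c'Δl = 16.84; W sinα = -19.9
Slice 3: Δl = 1.8/cos0.7° = 1.800 m; N'_3 = 163·cos0.7° − 9·1.800 = 146.8; c'Δl = 17.64; W sinα = 2.0
Slice 4: Δl = 1.3/cos8.7° = 1.315 m; N'_4 = 114·cos8.7° − 35·1.315 = 66.7; c'Δl = 12.89; W sinα = 17.2
Slice 5: Δl = 1.6/cos16.3° = 1.667 m; N'_5 = 131·cos16.3° − 18·1.667 = 95.7; c'Δl = 16.34; W sinα = 36.8
Slice 6: Δl = 2.2/cos26.8° = 2.465 m; N'_6 = 150·cos26.8° − 1·2.465 = 131.4; c'Δl = 24.15; W sinα = 67.6
Slice 7: Δl = 3.1/cos43.4° = 4.267 m; N'_7 = 104·cos43.4° − 9·4.267 = 37.2; c'Δl = 41.81; W sinα = 71.5
Σc'Δl = 146.1 kN/m; ΣN' = 603.5 kN/m; ΣW sinα = 162.4 kN/m
Resisting = 146.1 + 603.5·tan26.5° = 146.1 + 300.9 = 447.0 kN/m
FS = 447.0 / 162.4 = 2.753

FS = 2.75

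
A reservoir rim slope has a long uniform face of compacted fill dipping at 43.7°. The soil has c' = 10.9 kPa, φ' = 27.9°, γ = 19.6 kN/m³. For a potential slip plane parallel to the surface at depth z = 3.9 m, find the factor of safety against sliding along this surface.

FS = 0.84

For an infinite slope with a slip plane parallel to the surface (no pore pressure): FS = [c' + γz cos²β tanφ'] / [γz sinβ cosβ].
γz = 19.6·3.9 = 76.44 kN/m²
Numerator = 10.9 + 76.44·cos²43.7°·tan27.9° = 10.9 + 76.44·0.5227·0.5295 = 32.054 kPa
Denominator = 76.44·sin43.7°·cos43.7° = 76.44·0.6909·0.7230 = 38.181 kPa
FS = 32.054 / 38.181 = 0.840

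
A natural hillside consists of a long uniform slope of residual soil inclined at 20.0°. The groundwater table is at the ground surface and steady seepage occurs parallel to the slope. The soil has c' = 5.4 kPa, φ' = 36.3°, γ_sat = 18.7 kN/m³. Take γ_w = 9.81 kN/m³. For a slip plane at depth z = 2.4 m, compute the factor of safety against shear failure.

FS = 1.33

With seepage parallel to the slope and the water table at the surface, the effective normal stress on the slip plane uses the buoyant unit weight γ' = γ_sat − γ_w while the driving shear stress uses γ_sat:
FS = [c' + γ' z cos²β tanφ'] / [γ_sat z sinβ cosβ]
γ' = 18.7 − 9.81 = 8.89 kN/m³
Numerator = 5.4 + 8.89·2.4·cos²20.0°·tan36.3° = 5.4 + 8.89·2.4·0.8830·0.7346 = 19.239 kPa
Denominator = 18.7·2.4·sin20.0°·cos20.0° = 18.7·2.4·0.3420·0.9397 = 14.424 kPa
FS = 19.239 / 14.424 = 1.334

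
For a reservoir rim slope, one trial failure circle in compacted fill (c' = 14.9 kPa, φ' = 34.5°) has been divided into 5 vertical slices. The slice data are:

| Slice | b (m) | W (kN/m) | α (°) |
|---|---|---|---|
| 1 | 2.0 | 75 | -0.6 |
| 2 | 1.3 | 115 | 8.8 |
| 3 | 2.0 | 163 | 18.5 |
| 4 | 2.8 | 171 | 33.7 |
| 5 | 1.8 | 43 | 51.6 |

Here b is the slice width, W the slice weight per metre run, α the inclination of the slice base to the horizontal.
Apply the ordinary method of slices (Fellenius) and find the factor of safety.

FS = 2.67

Ordinary method of slices: FS = Σ[c'·Δl_i + (W_i cosα_i)·tanφ'] / Σ W_i sinα_i, with Δl_i = b_i / cosα_i.
Slice 1: Δl = 2.0/cos(-0.6°) = 2.000 m; N'_1 = 75·cos(-0.6°) = 75.0; c'Δl = 29.80; W sinα = -0.8
Slice 2: Δl = 1.3/cos8.8° = 1.315 m; N'_2 = 115·cos8.8° = 113.6; c'Δl = 19.60; W sinα = 17.6
Slice 3: Δl = 2.0/cos18.5° = 2.109 m; N'_3 = 163·cos18.5° = 154.6; c'Δl = 31.42; W sinα = 51.7
Slice 4: Δl = 2.8/cos33.7° = 3.366 m; N'_4 = 171·cos33.7° = 142.3; c'Δl = 50.15; W sinα = 94.9
Slice 5: Δl = 1.8/cos51.6° = 2.898 m; N'_5 = 43·cos51.6° = 26.7; c'Δl = 43.18; W sinα = 33.7
Σc'Δl = 174.2 kN/m; ΣN' = 512.2 kN/m; ΣW sinα = 197.1 kN/m
Resisting = 174.2 + 512.2·tan34.5° = 174.2 + 352.0 = 526.2 kN/m
FS = 526.2 / 197.1 = 2.669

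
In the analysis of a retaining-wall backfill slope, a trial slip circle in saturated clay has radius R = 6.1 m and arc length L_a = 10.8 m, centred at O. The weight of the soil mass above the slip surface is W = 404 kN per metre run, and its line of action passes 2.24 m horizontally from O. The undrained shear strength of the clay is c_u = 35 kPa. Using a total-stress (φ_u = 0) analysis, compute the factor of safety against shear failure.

FS = 2.55

Taking moments about the centre O, the resisting moment is provided by the undrained shear strength acting along the arc:
M_R = c_u·L_a·R = 35·10.80·6.1 = 2305.8 kN·m/m
M_D = W·d = 404·2.24 = 905.0 kN·m/m
FS = M_R / M_D = 2305.8 / 905.0 = 2.548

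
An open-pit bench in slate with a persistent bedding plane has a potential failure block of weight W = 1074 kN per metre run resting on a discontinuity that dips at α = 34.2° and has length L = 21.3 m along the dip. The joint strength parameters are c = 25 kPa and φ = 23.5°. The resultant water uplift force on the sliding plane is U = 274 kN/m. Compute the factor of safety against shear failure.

Resolving the block weight along and normal to the plane and applying the Mohr–Coulomb strength on the joint:
N' = W cosα − U = 1074·cos34.2° − 274 = 614.3 kN/m
Driving force T = W sinα = 1074·sin34.2° = 603.7 kN/m
Resisting force R = c·L + N'·tanφ = 25·21.3 + 614.3·tan23.5° = 532.5 + 267.1 = 799.6 kN/m
FS = R / T = 799.6 / 603.7 = 1.325

FS = 1.32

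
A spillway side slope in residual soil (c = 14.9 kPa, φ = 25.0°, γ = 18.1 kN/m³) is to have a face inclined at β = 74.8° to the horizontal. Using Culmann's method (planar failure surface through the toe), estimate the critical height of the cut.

Culmann's analysis gives the critical failure plane at α_cr = (β + φ)/2 = (74.8 + 25.0)/2 = 49.9°, and the critical height
H_c = (4c/γ) · sinβ cosφ / [1 − cos(β − φ)]
    = (4·14.9/18.1) · sin74.8°·cos25.0° / [1 − cos(49.8°)]
    = 3.293 · 0.9650·0.9063 / [1 − 0.6455]
    = 3.293 · 0.8746 / 0.3545
    = 8.12 m

H_c = 8.12 m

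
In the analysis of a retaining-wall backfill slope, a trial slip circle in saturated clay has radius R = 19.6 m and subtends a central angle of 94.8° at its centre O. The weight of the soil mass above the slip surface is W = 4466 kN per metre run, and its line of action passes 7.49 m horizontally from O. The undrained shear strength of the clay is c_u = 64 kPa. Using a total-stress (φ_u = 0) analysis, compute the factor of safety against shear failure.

Taking moments about the centre O, the resisting moment is provided by the undrained shear strength acting along the arc:
Arc length L_a = R·θ = 19.6·(94.8°·π/180) = 19.6·1.6546 = 32.43 m
M_R = c_u·L_a·R = 64·32.43·19.6 = 40679.7 kN·m/m
M_D = W·d = 4466·7.49 = 33450.3 kN·m/m
FS = M_R / M_D = 40679.7 / 33450.3 = 1.216

FS = 1.22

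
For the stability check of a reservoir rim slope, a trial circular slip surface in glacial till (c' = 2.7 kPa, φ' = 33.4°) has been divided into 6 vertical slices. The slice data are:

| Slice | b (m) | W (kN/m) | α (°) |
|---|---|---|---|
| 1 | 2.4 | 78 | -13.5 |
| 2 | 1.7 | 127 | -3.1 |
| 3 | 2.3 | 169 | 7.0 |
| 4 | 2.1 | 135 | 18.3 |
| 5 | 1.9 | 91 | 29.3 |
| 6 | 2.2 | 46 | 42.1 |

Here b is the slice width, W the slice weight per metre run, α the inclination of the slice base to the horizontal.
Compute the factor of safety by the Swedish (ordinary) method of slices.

Ordinary method of slices: FS = Σ[c'·Δl_i + (W_i cosα_i)·tanφ'] / Σ W_i sinα_i, with Δl_i = b_i / cosα_i.
Slice 1: Δl = 2.4/cos(-13.5°) = 2.468 m; N'_1 = 78·cos(-13.5°) = 75.8; c'Δl = 6.66; W sinα = -18.2
Slice 2: Δl = 1.7/cos(-3.1°) = 1.702 m; N'_2 = 127·cos(-3.1°) = 126.8; c'Δl = 4.60; W sinα = -6.9
Slice 3: Δl = 2.3/cos7.0° = 2.317 m; N'_3 = 169·cos7.0° = 167.7; c'Δl = 6.26; W sinα = 20.6
Slice 4: Δl = 2.1/cos18.3° = 2.212 m; N'_4 = 135·cos18.3° = 128.2; c'Δl = 5.97; W sinα = 42.4
Slice 5: Δl = 1.9/cos29.3° = 2.179 m; N'_5 = 91·cos29.3° = 79.4; c'Δl = 5.88; W sinα = 44.5
Slice 6: Δl = 2.2/cos42.1° = 2.965 m; N'_6 = 46·cos42.1° = 34.1; c'Δl = 8.01; W sinα = 30.8
Σc'Δl = 37.4 kN/m; ΣN' = 612.1 kN/m; ΣW sinα = 113.3 kN/m
Resisting = 37.4 + 612.1·tan33.4° = 37.4 + 403.6 = 441.0 kN/m
FS = 441.0 / 113.3 = 3.893

FS = 3.89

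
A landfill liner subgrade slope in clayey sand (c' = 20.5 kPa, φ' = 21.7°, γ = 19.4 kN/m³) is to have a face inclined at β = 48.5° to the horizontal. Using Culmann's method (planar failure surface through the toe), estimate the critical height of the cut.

H_c = 27.38 m

Culmann's analysis gives the critical failure plane at α_cr = (β + φ')/2 = (48.5 + 21.7)/2 = 35.1°, and the critical height
H_c = (4c'/γ) · sinβ cosφ' / [1 − cos(β − φ')]
    = (4·20.5/19.4) · sin48.5°·cos21.7° / [1 − cos(26.8°)]
    = 4.227 · 0.7490·0.9291 / [1 − 0.8926]
    = 4.227 · 0.6959 / 0.1074
    = 27.38 m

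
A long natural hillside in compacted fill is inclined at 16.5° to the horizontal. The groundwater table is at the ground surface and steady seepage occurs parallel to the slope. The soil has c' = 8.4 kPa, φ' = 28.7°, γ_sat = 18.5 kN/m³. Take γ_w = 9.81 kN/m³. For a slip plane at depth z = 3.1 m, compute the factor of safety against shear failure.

With seepage parallel to the slope and the water table at the surface, the effective normal stress on the slip plane uses the buoyant unit weight γ' = γ_sat − γ_w while the driving shear stress uses γ_sat:
FS = [c' + γ' z cos²β tanφ'] / [γ_sat z sinβ cosβ]
γ' = 18.5 − 9.81 = 8.69 kN/m³
Numerator = 8.4 + 8.69·3.1·cos²16.5°·tan28.7° = 8.4 + 8.69·3.1·0.9193·0.5475 = 21.959 kPa
Denominator = 18.5·3.1·sin16.5°·cos16.5° = 18.5·3.1·0.2840·0.9588 = 15.618 kPa
FS = 21.959 / 15.618 = 1.406

FS = 1.41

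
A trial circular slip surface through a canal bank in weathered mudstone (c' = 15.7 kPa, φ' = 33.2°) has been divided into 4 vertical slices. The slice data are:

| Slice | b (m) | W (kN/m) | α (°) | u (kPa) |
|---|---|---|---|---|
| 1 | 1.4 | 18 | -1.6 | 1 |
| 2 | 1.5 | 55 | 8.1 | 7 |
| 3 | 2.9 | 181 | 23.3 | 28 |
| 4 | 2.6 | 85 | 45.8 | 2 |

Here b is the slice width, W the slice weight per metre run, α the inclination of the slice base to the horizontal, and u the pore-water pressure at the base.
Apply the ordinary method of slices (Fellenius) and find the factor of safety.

Ordinary method of slices: FS = Σ[c'·Δl_i + (W_i cosα_i − u_i·Δl_i)·tanφ'] / Σ W_i sinα_i, with Δl_i = b_i / cosα_i.
Slice 1: Δl = 1.4/cos(-1.6°) = 1.401 m; N'_1 = 18·cos(-1.6°) − 1·1.401 = 16.6; c'Δl = 21.99; W sinα = -0.5
Slice 2: Δl = 1.5/cos8.1° = 1.515 m; N'_2 = 55·cos8.1° − 7·1.515 = 43.8; c'Δl = 23.79; W sinα = 7.7
Slice 3: Δl = 2.9/cos23.3° = 3.158 m; N'_3 = 181·cos23.3° − 28·3.158 = 77.8; c'Δl = 49.57; W sinα = 71.6
Slice 4: Δl = 2.6/cos45.8° = 3.729 m; N'_4 = 85·cos45.8° − 2·3.729 = 51.8; c'Δl = 58.55; W sinα = 60.9
Σc'Δl = 153.9 kN/m; ΣN' = 190.1 kN/m; ΣW sinα = 139.8 kN/m
Resisting = 153.9 + 190.1·tan33.2° = 153.9 + 124.4 = 278.3 kN/m
FS = 278.3 / 139.8 = 1.991

FS = 1.99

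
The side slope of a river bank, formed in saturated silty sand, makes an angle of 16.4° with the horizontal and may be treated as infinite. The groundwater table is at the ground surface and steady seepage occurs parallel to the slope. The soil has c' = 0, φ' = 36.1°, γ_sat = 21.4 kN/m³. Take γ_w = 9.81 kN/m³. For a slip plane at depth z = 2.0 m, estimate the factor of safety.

With seepage parallel to the slope and the water table at the surface, the effective normal stress on the slip plane uses the buoyant unit weight γ' = γ_sat − γ_w while the driving shear stress uses γ_sat:
FS = [c' + γ' z cos²β tanφ'] / [γ_sat z sinβ cosβ]
(For c' = 0 this reduces to FS = (γ'/γ_sat)·tanφ'/tanβ.)
γ' = 21.4 − 9.81 = 11.59 kN/m³
Numerator = 0.0 + 11.59·2.0·cos²16.4°·tan36.1° = 0.0 + 11.59·2.0·0.9203·0.7292 = 15.556 kPa
Denominator = 21.4·2.0·sin16.4°·cos16.4° = 21.4·2.0·0.2823·0.9593 = 11.593 kPa
FS = 15.556 / 11.593 = 1.342

FS = 1.34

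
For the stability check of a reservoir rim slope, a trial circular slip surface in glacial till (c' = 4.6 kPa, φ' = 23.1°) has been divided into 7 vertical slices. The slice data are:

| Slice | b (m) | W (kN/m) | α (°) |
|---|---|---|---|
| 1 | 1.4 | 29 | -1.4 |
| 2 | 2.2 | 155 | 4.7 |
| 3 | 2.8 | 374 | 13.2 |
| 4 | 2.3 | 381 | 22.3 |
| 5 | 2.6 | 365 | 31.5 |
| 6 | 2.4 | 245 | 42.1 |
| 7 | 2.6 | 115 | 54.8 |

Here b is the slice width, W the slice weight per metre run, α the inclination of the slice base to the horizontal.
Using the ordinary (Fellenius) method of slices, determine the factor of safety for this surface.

FS = 1.03

Ordinary method of slices: FS = Σ[c'·Δl_i + (W_i cosα_i)·tanφ'] / Σ W_i sinα_i, with Δl_i = b_i / cosα_i.
Slice 1: Δl = 1.4/cos(-1.4°) = 1.400 m; N'_1 = 29·cos(-1.4°) = 29.0; c'Δl = 6.44; W sinα = -0.7
Slice 2: Δl = 2.2/cos4.7° = 2.207 m; N'_2 = 155·cos4.7° = 154.5; c'Δl = 10.15; W sinα = 12.7
Slice 3: Δl = 2.8/cos13.2° = 2.876 m; N'_3 = 374·cos13.2° = 364.1; c'Δl = 13.23; W sinα = 85.4
Slice 4: Δl = 2.3/cos22.3° = 2.486 m; N'_4 = 381·cos22.3° = 352.5; c'Δl = 11.44; W sinα = 144.6
Slice 5: Δl = 2.6/cos31.5° = 3.049 m; N'_5 = 365·cos31.5° = 311.2; c'Δl = 14.03; W sinα = 190.7
Slice 6: Δl = 2.4/cos42.1° = 3.235 m; N'_6 = 245·cos42.1° = 181.8; c'Δl = 14.88; W sinα = 164.3
Slice 7: Δl = 2.6/cos54.8° = 4.511 m; N'_7 = 115·cos54.8° = 66.3; c'Δl = 20.75; W sinα = 94.0
Σc'Δl = 90.9 kN/m; ΣN' = 1459.4 kN/m; ΣW sinα = 690.9 kN/m
Resisting = 90.9 + 1459.4·tan23.1° = 90.9 + 622.5 = 713.4 kN/m
FS = 713.4 / 690.9 = 1.033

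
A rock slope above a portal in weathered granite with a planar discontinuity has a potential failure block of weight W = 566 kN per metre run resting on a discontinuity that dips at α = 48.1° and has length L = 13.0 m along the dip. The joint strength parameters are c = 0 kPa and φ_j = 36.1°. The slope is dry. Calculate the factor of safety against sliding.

Resolving the block weight along and normal to the plane and applying the Mohr–Coulomb strength on the joint:
N' = W cosα = 566·cos48.1° = 378.0 kN/m
Driving force T = W sinα = 566·sin48.1° = 421.3 kN/m
Resisting force R = c·L + N'·tanφ_j = 0·13.0 + 378.0·tan36.1° = 0.0 + 275.6 = 275.6 kN/m
FS = R / T = 275.6 / 421.3 = 0.654

FS = 0.65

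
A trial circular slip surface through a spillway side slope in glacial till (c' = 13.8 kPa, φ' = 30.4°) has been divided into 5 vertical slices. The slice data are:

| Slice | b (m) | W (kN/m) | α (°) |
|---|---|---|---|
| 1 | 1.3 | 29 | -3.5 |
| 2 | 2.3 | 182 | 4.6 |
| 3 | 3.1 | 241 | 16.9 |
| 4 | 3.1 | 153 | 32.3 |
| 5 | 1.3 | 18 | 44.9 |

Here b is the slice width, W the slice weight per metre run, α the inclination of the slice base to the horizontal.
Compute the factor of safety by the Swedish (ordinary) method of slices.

FS = 2.89

Ordinary method of slices: FS = Σ[c'·Δl_i + (W_i cosα_i)·tanφ'] / Σ W_i sinα_i, with Δl_i = b_i / cosα_i.
Slice 1: Δl = 1.3/cos(-3.5°) = 1.302 m; N'_1 = 29·cos(-3.5°) = 28.9; c'Δl = 17.97; W sinα = -1.8
Slice 2: Δl = 2.3/cos4.6° = 2.307 m; N'_2 = 182·cos4.6° = 181.4; c'Δl = 31.84; W sinα = 14.6
Slice 3: Δl = 3.1/cos16.9° = 3.240 m; N'_3 = 241·cos16.9° = 230.6; c'Δl = 44.71; W sinα = 70.1
Slice 4: Δl = 3.1/cos32.3° = 3.668 m; N'_4 = 153·cos32.3° = 129.3; c'Δl = 50.61; W sinα = 81.8
Slice 5: Δl = 1.3/cos44.9° = 1.835 m; N'_5 = 18·cos44.9° = 12.8; c'Δl = 25.33; W sinα = 12.7
Σc'Δl = 170.5 kN/m; ΣN' = 583.0 kN/m; ΣW sinα = 177.3 kN/m
Resisting = 170.5 + 583.0·tan30.4° = 170.5 + 342.1 = 512.5 kN/m
FS = 512.5 / 177.3 = 2.890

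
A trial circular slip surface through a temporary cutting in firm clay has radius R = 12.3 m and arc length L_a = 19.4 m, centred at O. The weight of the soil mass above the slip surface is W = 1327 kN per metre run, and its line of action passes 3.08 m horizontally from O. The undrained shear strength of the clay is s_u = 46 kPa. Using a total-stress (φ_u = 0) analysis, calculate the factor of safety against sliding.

FS = 2.69

Taking moments about the centre O, the resisting moment is provided by the undrained shear strength acting along the arc:
M_R = s_u·L_a·R = 46·19.40·12.3 = 10976.5 kN·m/m
M_D = W·d = 1327·3.08 = 4087.2 kN·m/m
FS = M_R / M_D = 10976.5 / 4087.2 = 2.686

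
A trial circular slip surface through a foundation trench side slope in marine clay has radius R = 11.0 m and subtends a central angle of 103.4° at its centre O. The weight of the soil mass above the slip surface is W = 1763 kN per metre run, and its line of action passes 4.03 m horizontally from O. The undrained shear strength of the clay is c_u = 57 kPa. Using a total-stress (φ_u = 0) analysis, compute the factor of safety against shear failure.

FS = 1.75

Taking moments about the centre O, the resisting moment is provided by the undrained shear strength acting along the arc:
Arc length L_a = R·θ = 11.0·(103.4°·π/180) = 11.0·1.8047 = 19.85 m
M_R = c_u·L_a·R = 57·19.85·11.0 = 12446.8 kN·m/m
M_D = W·d = 1763·4.03 = 7104.9 kN·m/m
FS = M_R / M_D = 12446.8 / 7104.9 = 1.752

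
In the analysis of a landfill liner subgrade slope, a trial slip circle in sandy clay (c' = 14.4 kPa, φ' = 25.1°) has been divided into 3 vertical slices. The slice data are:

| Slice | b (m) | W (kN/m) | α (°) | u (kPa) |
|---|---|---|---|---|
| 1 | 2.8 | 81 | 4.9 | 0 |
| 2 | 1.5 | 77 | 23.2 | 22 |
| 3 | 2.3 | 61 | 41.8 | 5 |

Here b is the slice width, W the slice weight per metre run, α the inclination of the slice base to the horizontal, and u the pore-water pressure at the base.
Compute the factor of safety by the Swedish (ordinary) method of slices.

Ordinary method of slices: FS = Σ[c'·Δl_i + (W_i cosα_i − u_i·Δl_i)·tanφ'] / Σ W_i sinα_i, with Δl_i = b_i / cosα_i.
Slice 1: Δl = 2.8/cos4.9° = 2.810 m; N'_1 = 81·cos4.9° − 0·2.810 = 80.7; c'Δl = 40.47; W sinα = 6.9
Slice 2: Δl = 1.5/cos23.2° = 1.632 m; N'_2 = 77·cos23.2° − 22·1.632 = 34.9; c'Δl = 23.50; W sinα = 30.3
Slice 3: Δl = 2.3/cos41.8° = 3.085 m; N'_3 = 61·cos41.8° − 5·3.085 = 30.0; c'Δl = 44.43; W sinα = 40.7
Σc'Δl = 108.4 kN/m; ΣN' = 145.6 kN/m; ΣW sinα = 77.9 kN/m
Resisting = 108.4 + 145.6·tan25.1° = 108.4 + 68.2 = 176.6 kN/m
FS = 176.6 / 77.9 = 2.267

FS = 2.27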